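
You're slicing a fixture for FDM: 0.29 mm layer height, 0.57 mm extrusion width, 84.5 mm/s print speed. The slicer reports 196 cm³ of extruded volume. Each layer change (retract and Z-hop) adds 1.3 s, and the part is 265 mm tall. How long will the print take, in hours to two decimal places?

4.23 hours

Line area: 0.29 × 0.57 → 0.1653 mm².
Toolpath length = 196 cm³ / 0.1653 mm² = 196000 / 0.1653 = 1185722.9 mm.
Time extruding = 1185722.9 / 84.5 = 14032.2 s.
Layers = ⌈265/0.29⌉ = 914.
Layer-change overhead = 914 × 1.3, so 1188.2 s.
Altogether 14032.2 + 1188.2 = 15220.4 s, i.e. 4.23 hours.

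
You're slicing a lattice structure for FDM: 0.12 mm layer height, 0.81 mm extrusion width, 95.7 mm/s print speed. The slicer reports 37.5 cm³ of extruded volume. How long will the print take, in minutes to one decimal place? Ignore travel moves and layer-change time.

Bead cross-section = 0.12 × 0.81, so 0.0972 mm².
Path length: 37500 mm³ / 0.0972 mm² → 385802.5 mm.
Time extruding = 385802.5 / 95.7 = 4031.4 s.
In the requested units: 4031.4 s = 67.2 minutes.

67.2 minutes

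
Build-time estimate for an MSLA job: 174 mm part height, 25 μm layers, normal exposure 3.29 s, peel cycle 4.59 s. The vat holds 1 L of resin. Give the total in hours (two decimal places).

15.23 hours

Layer count = ceil(174 / 0.025) = 6960.
Per-layer time = 3.29 + 4.59 = 7.88 s.
Build time: 6960 × 7.88 s = 54844.8 s, i.e. 15.23 hours.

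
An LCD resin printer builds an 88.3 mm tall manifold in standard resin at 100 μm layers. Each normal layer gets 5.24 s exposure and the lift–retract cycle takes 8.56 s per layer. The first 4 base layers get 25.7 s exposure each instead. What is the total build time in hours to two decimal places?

3.41 hours

Layers = ⌈88.3/0.1⌉ = 883.
Burn-in layers: 4 × (25.7 + 8.56) → 137.04 s.
Normal layers: 879 × (5.24 + 8.56) → 12130.2 s.
Total = 137.04 + 12130.2 = 12267.24 s = 3.41 hours.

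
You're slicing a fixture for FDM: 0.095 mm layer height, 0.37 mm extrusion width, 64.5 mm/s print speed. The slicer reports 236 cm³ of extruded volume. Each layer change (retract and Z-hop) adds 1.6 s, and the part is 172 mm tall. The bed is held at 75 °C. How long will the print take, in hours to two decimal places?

29.72 hours

Extrusion cross-section: 0.095 × 0.37 → 0.03515 mm².
Path length: 236000 mm³ / 0.03515 mm² → 6714082.5 mm.
Time extruding = 6714082.5 / 64.5 = 104094.3 s.
Layer count = ceil(172 / 0.095) = 1811.
Non-print overhead = 1811 × 1.6 = 2897.6 s.
Total = 104094.3 + 2897.6 = 106991.9 s = 29.72 hours.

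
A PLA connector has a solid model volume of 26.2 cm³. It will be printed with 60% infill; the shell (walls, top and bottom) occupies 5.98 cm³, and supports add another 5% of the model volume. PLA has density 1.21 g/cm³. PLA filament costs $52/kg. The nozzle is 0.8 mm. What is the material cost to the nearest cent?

$1.22

Volume inside the shell = 26.2 − 5.98 = 20.22 cm³.
Infill volume: 0.60 × 20.22 → 12.132 cm³.
Support = 0.05 × 26.2 = 1.31 cm³.
Total extruded = 5.98 + 12.132 + 1.31, so 19.422 cm³.
Mass = 19.422 × 1.21 = 23.50062 g.
Cost = 23.50062 g / 1000 × $52/kg = $1.22.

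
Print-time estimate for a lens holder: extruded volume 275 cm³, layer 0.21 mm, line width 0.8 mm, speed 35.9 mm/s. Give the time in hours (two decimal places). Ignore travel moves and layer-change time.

12.67 hours

Extrusion cross-section = 0.21 × 0.8 = 0.168 mm².
Toolpath length = 275 cm³ / 0.168 mm² = 275000 / 0.168 = 1636904.8 mm.
Extrusion time: 1636904.8 / 35.9 → 45596.2 s.
In the requested units: 45596.2 s = 12.67 hours.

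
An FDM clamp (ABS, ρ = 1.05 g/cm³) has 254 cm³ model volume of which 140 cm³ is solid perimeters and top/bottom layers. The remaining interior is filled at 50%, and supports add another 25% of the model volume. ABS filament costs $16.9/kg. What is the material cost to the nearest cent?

Volume inside the shell = 254 − 140, so 114 cm³.
Infill volume = 0.50 × 114, so 57 cm³.
Support = 0.25 × 254, so 63.5 cm³.
Total extruded: 140 + 57 + 63.5 → 260.5 cm³.
Mass = 260.5 × 1.05, so 273.525 g.
At $16.9/kg: 273.525/1000 × 16.9 = $4.62.

$4.62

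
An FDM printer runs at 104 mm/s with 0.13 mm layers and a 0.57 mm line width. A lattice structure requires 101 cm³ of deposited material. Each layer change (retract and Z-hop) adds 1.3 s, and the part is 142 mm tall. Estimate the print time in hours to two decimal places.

4.04 hours

Line area = 0.13 × 0.57 = 0.0741 mm².
Toolpath length = 101 cm³ / 0.0741 mm² = 101000 / 0.0741 = 1363022.9 mm.
Print-move time = 1363022.9 / 104, so 13106 s.
Layer count = ceil(142 / 0.13) = 1093.
Layer-change overhead: 1093 × 1.3 → 1420.9 s.
Total = 13106 + 1420.9 = 14526.9 s = 4.04 hours.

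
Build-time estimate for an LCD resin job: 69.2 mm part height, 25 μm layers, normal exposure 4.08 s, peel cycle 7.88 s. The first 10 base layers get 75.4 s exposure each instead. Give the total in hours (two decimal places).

Number of layers: 69.2 / 0.025 → 2768 (rounded up).
Burn-in layers = 10 × (75.4 + 7.88) = 832.8 s.
Regular layers = 2758 × (4.08 + 7.88) = 32985.68 s.
Total = 832.8 + 32985.68 = 33818.48 s = 9.39 hours.

9.39 hours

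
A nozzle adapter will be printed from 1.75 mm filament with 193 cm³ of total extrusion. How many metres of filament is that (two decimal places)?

Filament cross-section = π × (1.75/2)² = 2.4053 mm².
Length = 193 cm³ / 2.4053 mm² = 193000 / 2.4053 = 80239.47 mm = 80.24 m.

80.24 m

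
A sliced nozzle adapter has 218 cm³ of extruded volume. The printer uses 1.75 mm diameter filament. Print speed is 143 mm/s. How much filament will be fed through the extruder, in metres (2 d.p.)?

90.63 m

A = π r² = π × 0.875² = 2.4053 mm².
Length = 218 cm³ / 2.4053 mm² = 218000 / 2.4053 = 90633.19 mm = 90.63 m.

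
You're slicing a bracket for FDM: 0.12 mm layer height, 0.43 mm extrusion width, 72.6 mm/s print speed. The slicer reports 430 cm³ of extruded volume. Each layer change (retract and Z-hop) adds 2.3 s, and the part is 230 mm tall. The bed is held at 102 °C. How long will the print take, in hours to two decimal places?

33.11 hours

Line area: 0.12 × 0.43 → 0.0516 mm².
Path length: 430000 mm³ / 0.0516 mm² → 8333333.3 mm.
Print-move time = 8333333.3 / 72.6 = 114784.2 s.
Number of layers: 230 / 0.12 → 1917 (rounded up).
Z-hop total = 1917 × 2.3 = 4409.1 s.
Total = 114784.2 + 4409.1 = 119193.3 s = 33.11 hours.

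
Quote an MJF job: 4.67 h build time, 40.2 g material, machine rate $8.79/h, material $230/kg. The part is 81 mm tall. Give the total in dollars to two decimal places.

Time charge = 8.79 × 4.67, so $41.0493.
Material charge = 230 × 40.2/1000 = $9.246.
Job cost: 41.0493 + 9.246 = 50.2953 ≈ $50.30.

$50.30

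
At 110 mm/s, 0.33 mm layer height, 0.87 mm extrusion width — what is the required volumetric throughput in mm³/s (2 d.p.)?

Extrusion cross-section: 0.33 × 0.87 → 0.2871 mm².
Volumetric flow = 110 × 0.2871 = 31.58 mm³/s.

31.58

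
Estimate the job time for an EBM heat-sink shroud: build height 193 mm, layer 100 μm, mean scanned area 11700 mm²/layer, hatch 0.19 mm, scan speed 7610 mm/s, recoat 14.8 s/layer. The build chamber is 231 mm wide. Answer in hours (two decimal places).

12.27 hours

Layer count = ceil(193 / 0.1) = 1930.
Hatch length per layer = 11700 / 0.19, so 61578.9 mm.
Scan time per layer = 61578.9 / 7610 = 8.0918 s.
Layer cycle: 8.0918 + 14.8 → 22.8918 s.
1930 layers × 22.8918 s/layer = 44181.174 s, i.e. 12.27 hours.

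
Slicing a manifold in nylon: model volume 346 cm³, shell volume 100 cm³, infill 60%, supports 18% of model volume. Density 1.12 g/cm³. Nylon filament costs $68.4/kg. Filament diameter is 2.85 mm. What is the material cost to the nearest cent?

$23.74

Volume inside the shell = 346 − 100, so 246 cm³.
Infill volume = 0.60 × 246 = 147.6 cm³.
Support: 0.18 × 346 → 62.28 cm³.
Deposited volume = 100 + 147.6 + 62.28, so 309.88 cm³.
Mass = 309.88 × 1.12 = 347.0656 g.
Cost = 347.0656 g / 1000 × $68.4/kg = $23.74.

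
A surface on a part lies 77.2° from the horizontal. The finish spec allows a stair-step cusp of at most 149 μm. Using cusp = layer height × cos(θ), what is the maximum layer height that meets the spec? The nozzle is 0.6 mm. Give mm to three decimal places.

t = h_c / cos θ = 0.149 / 0.2215 = 0.673 mm.

0.673 mm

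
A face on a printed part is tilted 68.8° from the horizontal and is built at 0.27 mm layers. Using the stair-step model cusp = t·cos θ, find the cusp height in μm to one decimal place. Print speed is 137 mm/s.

cos(68.8°) = 0.3616, so cusp = 0.27 × 0.3616 = 0.097632 mm → 97.6 μm.

97.6 μm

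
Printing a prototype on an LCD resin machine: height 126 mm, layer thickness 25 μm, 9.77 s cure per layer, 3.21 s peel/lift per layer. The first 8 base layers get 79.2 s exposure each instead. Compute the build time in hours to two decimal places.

Layer count = ceil(126 / 0.025) = 5040.
Burn-in layers = 8 × (79.2 + 3.21), so 659.28 s.
Remaining layers: 5032 × (9.77 + 3.21) → 65315.36 s.
Sum: 659.28 + 65315.36 = 65974.64 s → 18.33 hours.

18.33 hours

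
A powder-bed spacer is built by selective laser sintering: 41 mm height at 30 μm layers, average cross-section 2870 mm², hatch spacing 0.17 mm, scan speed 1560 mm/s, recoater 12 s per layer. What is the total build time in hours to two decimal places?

Layers = ⌈41/0.03⌉ = 1367.
Per-layer scan distance = 2870 / 0.17, so 16882.4 mm.
Per-layer scan time = 16882.4 / 1560, so 10.8221 s.
Per-layer time = 10.8221 + 12 = 22.8221 s.
Build time = 1367 × 22.8221 = 31197.8107 s = 8.67 hours.

8.67 hours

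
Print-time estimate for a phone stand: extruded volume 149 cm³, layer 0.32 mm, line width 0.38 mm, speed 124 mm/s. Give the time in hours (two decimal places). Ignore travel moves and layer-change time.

2.74 hours

Bead cross-section: 0.32 × 0.38 → 0.1216 mm².
Total extruded path = 149000/0.1216 = 1225328.9 mm.
Time extruding: 1225328.9 / 124 → 9881.7 s.
That's 9881.7 s → 2.74 hours.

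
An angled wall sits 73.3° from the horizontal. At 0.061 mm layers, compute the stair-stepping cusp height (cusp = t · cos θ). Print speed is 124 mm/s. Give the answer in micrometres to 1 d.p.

h_c = t·cos θ = 0.061 × 0.2874 = 0.017531 mm (17.5 μm).

17.5 μm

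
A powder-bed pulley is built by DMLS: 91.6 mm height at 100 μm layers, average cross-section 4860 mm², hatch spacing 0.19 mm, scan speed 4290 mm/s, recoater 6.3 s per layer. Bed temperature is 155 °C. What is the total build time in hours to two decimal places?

Layers = ⌈91.6/0.1⌉ = 916.
Hatch length per layer = 4860 / 0.19, so 25578.9 mm.
Per-layer scan time: 25578.9 / 4290 → 5.9624 s.
Per-layer time = 5.9624 + 6.3, so 12.2624 s.
Build time = 916 × 12.2624 = 11232.3584 s = 3.12 hours.

3.12 hours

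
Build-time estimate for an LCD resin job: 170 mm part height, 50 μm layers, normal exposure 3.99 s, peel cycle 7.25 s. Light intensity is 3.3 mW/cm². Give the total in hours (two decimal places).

Number of layers: 170 / 0.05 → 3400 (rounded up).
Per-layer time = 3.99 + 7.25, so 11.24 s.
Build time: 3400 × 11.24 s = 38216 s, i.e. 10.62 hours.

10.62 hours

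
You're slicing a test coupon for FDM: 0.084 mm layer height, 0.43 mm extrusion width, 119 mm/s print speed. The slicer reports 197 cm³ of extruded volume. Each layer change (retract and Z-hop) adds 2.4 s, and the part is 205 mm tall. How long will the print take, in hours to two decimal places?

14.36 hours

Line area = 0.084 × 0.43, so 0.03612 mm².
Total extruded path = 197000/0.03612 = 5454042.1 mm.
Extrusion time = 5454042.1 / 119, so 45832.3 s.
Layers = ⌈205/0.084⌉ = 2441.
Non-print overhead = 2441 × 2.4, so 5858.4 s.
Total = 45832.3 + 5858.4 = 51690.7 s = 14.36 hours.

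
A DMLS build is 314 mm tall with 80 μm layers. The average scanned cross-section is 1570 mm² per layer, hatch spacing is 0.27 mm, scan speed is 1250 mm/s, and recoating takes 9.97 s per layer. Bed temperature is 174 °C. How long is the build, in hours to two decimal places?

15.94 hours

Number of layers: 314 / 0.08 → 3925 (rounded up).
Scan path per layer: 1570 / 0.27 → 5814.8 mm.
Scan time per layer = 5814.8 / 1250 = 4.6518 s.
Per-layer time: 4.6518 + 9.97 → 14.6218 s.
Total: 3925 × 14.6218 s = 57390.565 s → 15.94 hours.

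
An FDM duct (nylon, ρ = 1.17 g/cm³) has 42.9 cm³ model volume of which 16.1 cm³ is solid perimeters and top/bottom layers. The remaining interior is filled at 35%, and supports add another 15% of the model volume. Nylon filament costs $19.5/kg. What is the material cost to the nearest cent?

$0.73

Interior volume = 42.9 − 16.1 = 26.8 cm³.
Infill deposited = 0.35 × 26.8 = 9.38 cm³.
Support = 0.15 × 42.9, so 6.435 cm³.
Deposited volume = 16.1 + 9.38 + 6.435, so 31.915 cm³.
Mass: 31.915 × 1.17 → 37.34055 g.
At $19.5/kg: 37.34055/1000 × 19.5 = $0.73.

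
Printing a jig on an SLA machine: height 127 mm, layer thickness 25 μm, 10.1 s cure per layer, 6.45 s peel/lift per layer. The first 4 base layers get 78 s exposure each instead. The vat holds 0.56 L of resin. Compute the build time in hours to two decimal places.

Layer count = ceil(127 / 0.025) = 5080.
Base layers: 4 × (78 + 6.45) → 337.8 s.
Regular layers = 5076 × (10.1 + 6.45), so 84007.8 s.
Sum: 337.8 + 84007.8 = 84345.6 s → 23.43 hours.

23.43 hours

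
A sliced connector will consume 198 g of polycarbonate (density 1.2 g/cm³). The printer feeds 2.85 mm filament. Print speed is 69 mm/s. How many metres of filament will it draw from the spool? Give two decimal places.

25.86 m

Volume = 198 g / 1.2 g·cm⁻³ = 165 cm³ = 165000 mm³.
A = π r² = π × 1.425² = 6.3794 mm².
Length = 165000 / 6.3794 = 25864.5 mm = 25.86 m.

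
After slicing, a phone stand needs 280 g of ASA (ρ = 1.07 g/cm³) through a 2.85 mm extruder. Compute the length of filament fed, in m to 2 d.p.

41.02 m

Extruded volume: 280/1.07 = 261.6822 cm³ (261682.2 mm³).
A = π r² = π × 1.425² = 6.3794 mm².
Length = 261682.2 / 6.3794 = 41019.88 mm = 41.02 m.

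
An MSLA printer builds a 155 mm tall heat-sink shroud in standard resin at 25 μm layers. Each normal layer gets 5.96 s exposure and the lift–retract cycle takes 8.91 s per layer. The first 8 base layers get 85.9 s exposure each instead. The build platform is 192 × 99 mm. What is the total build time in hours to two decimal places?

Number of layers: 155 / 0.025 → 6200 (rounded up).
Base layers = 8 × (85.9 + 8.91) = 758.48 s.
Remaining layers: 6192 × (5.96 + 8.91) → 92075.04 s.
Sum: 758.48 + 92075.04 = 92833.52 s → 25.79 hours.

25.79 hours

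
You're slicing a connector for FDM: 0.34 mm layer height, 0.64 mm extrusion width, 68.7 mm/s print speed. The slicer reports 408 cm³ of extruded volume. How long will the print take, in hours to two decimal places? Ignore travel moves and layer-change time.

Line area = 0.34 × 0.64 = 0.2176 mm².
Toolpath length = 408 cm³ / 0.2176 mm² = 408000 / 0.2176 = 1875000 mm.
Time extruding: 1875000 / 68.7 → 27292.6 s.
That's 27292.6 s → 7.58 hours.

7.58 hours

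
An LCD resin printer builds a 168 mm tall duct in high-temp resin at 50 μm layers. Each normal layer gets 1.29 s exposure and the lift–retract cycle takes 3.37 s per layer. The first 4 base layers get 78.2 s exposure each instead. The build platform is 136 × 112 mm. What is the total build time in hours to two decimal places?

4.43 hours

Number of layers: 168 / 0.05 → 3360 (rounded up).
Bottom layers = 4 × (78.2 + 3.37) = 326.28 s.
Regular layers = 3356 × (1.29 + 3.37), so 15638.96 s.
Sum: 326.28 + 15638.96 = 15965.24 s → 4.43 hours.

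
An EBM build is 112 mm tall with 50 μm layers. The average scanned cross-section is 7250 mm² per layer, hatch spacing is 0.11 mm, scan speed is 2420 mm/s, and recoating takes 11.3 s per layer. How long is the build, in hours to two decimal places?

23.98 hours

Layers = ⌈112/0.05⌉ = 2240.
Hatch length per layer = 7250 / 0.11, so 65909.1 mm.
Scan time per layer: 65909.1 / 2420 → 27.2352 s.
Per-layer time = 27.2352 + 11.3 = 38.5352 s.
Build time = 2240 × 38.5352 = 86318.848 s = 23.98 hours.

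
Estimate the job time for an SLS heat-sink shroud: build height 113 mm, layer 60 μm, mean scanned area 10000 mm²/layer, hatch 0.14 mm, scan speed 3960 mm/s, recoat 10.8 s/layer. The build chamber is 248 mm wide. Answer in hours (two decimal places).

15.09 hours

Number of layers: 113 / 0.06 → 1884 (rounded up).
Hatch length per layer = 10000 / 0.14, so 71428.6 mm.
Scan time per layer = 71428.6 / 3960 = 18.0375 s.
Time per layer: 18.0375 + 10.8 → 28.8375 s.
Total: 1884 × 28.8375 s = 54329.85 s → 15.09 hours.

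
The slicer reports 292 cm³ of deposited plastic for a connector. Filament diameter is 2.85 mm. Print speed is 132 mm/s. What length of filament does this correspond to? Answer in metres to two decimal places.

45.77 m

A = π r² = π × 1.425² = 6.3794 mm².
Length = 292 cm³ / 6.3794 mm² = 292000 / 6.3794 = 45772.33 mm = 45.77 m.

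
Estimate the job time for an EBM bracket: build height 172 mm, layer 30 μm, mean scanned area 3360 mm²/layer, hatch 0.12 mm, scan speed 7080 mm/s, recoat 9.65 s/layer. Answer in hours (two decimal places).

Layer count = ceil(172 / 0.03) = 5734.
Scan path per layer: 3360 / 0.12 → 28000 mm.
Beam time per layer = 28000 / 7080 = 3.9548 s.
Time per layer = 3.9548 + 9.65 = 13.6048 s.
5734 layers × 13.6048 s/layer = 78009.9232 s, i.e. 21.67 hours.

21.67 hours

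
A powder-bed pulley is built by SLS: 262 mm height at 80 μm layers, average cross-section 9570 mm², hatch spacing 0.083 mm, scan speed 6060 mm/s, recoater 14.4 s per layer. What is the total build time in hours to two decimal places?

30.41 hours

Number of layers: 262 / 0.08 → 3275 (rounded up).
Hatch length per layer: 9570 / 0.083 → 115301.2 mm.
Per-layer scan time = 115301.2 / 6060 = 19.0266 s.
Per-layer time = 19.0266 + 14.4, so 33.4266 s.
Total: 3275 × 33.4266 s = 109472.115 s → 30.41 hours.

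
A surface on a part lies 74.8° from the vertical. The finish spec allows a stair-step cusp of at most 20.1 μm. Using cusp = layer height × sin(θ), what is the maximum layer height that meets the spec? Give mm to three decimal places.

0.021 mm

sin(74.8°) = 0.9650; t_max = 0.0201/0.9650 = 0.021 mm.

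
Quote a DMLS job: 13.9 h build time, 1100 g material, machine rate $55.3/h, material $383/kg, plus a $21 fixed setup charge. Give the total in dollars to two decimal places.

$1210.97

Machine-time cost = 55.3 × 13.9 = $768.67.
Feedstock cost = 383 × 1100/1000, so $421.30.
Adding setup: 768.67 + 421.30 + 21 → $1210.97.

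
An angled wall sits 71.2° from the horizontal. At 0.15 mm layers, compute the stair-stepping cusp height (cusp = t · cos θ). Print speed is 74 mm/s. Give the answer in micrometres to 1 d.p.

cos(71.2°) = 0.3223, so cusp = 0.15 × 0.3223 = 0.048345 mm → 48.3 μm.

48.3 μm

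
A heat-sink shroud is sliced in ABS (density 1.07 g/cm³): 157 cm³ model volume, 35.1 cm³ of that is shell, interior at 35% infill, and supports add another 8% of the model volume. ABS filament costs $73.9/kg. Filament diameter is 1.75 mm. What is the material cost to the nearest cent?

$7.14

Interior volume: 157 − 35.1 → 121.9 cm³.
Deposited infill = 0.35 × 121.9, so 42.665 cm³.
Support: 0.08 × 157 → 12.56 cm³.
Deposited volume = 35.1 + 42.665 + 12.56, so 90.325 cm³.
Mass = 90.325 × 1.07, so 96.64775 g.
Cost = 96.64775 g / 1000 × $73.9/kg = $7.14.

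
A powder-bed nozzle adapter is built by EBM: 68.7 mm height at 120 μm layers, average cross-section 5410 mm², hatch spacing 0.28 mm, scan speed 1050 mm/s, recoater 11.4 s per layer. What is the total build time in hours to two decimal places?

Number of layers: 68.7 / 0.12 → 573 (rounded up).
Per-layer scan distance = 5410 / 0.28 = 19321.4 mm.
Per-layer scan time = 19321.4 / 1050 = 18.4013 s.
Time per layer: 18.4013 + 11.4 → 29.8013 s.
573 layers × 29.8013 s/layer = 17076.1449 s, i.e. 4.74 hours.

4.74 hours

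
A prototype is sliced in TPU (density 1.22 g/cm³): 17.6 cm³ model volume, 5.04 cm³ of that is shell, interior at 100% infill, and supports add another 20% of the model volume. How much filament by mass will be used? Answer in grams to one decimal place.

25.8 g

Infill region: 17.6 − 5.04 → 12.56 cm³.
Infill volume: 1.00 × 12.56 → 12.56 cm³.
Support = 0.20 × 17.6 = 3.52 cm³.
Deposited volume: 5.04 + 12.56 + 3.52 → 21.12 cm³.
Mass = 21.12 × 1.22 = 25.7664 g.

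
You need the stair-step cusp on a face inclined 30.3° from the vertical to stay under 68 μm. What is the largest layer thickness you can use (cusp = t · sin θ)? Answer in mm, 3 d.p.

sin(30.3°) = 0.5045; t_max = 0.068/0.5045 = 0.135 mm.

0.135 mm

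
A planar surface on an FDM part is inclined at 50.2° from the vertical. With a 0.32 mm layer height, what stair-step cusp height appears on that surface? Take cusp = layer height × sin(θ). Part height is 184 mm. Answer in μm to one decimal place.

245.9 μm

sin(50.2°) = 0.7683, so cusp = 0.32 × 0.7683 = 0.245856 mm → 245.9 μm.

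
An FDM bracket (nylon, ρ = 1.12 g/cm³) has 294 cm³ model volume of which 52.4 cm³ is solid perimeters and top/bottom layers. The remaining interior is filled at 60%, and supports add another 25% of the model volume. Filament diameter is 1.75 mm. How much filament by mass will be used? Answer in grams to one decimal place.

303.4 g

Infill region = 294 − 52.4, so 241.6 cm³.
Deposited infill: 0.60 × 241.6 → 144.96 cm³.
Support = 0.25 × 294 = 73.5 cm³.
Total extruded: 52.4 + 144.96 + 73.5 → 270.86 cm³.
Mass: 270.86 × 1.12 → 303.3632 g.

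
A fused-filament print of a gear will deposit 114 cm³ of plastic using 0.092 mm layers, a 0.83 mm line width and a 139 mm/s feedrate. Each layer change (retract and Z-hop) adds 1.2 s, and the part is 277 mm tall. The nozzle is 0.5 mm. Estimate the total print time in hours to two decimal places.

3.99 hours

Extrusion cross-section: 0.092 × 0.83 → 0.07636 mm².
Path length: 114000 mm³ / 0.07636 mm² → 1492928.2 mm.
Print-move time = 1492928.2 / 139, so 10740.5 s.
Number of layers: 277 / 0.092 → 3011 (rounded up).
Layer-change overhead: 3011 × 1.2 → 3613.2 s.
Altogether 10740.5 + 3613.2 = 14353.7 s, i.e. 3.99 hours.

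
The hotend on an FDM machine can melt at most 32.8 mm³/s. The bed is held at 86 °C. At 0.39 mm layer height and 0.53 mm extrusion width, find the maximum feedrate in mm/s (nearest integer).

A = 0.39 × 0.53 = 0.2067 mm².
Max speed = 32.8 / 0.2067 = 158.68 ≈ 159 mm/s.

159 mm/s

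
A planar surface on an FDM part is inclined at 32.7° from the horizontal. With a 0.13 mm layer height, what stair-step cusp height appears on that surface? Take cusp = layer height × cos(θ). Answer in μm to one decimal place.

109.4 μm

Cusp = layer height × cos(32.7°) = 0.13 × 0.8415 = 0.109395 mm = 109.4 μm.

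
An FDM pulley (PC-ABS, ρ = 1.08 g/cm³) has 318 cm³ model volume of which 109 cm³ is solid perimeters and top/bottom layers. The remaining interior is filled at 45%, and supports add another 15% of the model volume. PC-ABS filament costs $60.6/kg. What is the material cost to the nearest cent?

$16.41

Interior volume = 318 − 109 = 209 cm³.
Infill deposited: 0.45 × 209 → 94.05 cm³.
Support = 0.15 × 318, so 47.7 cm³.
Total printed volume = 109 + 94.05 + 47.7, so 250.75 cm³.
Mass: 250.75 × 1.08 → 270.81 g.
At $60.6/kg: 270.81/1000 × 60.6 = $16.41.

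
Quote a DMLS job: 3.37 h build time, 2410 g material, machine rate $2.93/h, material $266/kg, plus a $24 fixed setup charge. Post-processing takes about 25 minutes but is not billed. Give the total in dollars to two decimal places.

$674.93

Machine cost = 2.93 × 3.37, so $9.8741.
Material cost: 266 × 2410/1000 → $641.06.
Total = 9.8741 + 641.06 + 24 = 674.9341 ≈ $674.93.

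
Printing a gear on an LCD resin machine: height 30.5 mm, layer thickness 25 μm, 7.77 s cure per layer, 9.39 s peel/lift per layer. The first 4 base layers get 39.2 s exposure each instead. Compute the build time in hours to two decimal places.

5.85 hours

Layer count = ceil(30.5 / 0.025) = 1220.
Burn-in layers = 4 × (39.2 + 9.39) = 194.36 s.
Normal layers = 1216 × (7.77 + 9.39), so 20866.56 s.
Sum: 194.36 + 20866.56 = 21060.92 s → 5.85 hours.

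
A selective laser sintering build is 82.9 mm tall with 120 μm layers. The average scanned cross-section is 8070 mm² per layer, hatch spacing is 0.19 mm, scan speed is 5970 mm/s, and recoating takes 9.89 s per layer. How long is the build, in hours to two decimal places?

Number of layers: 82.9 / 0.12 → 691 (rounded up).
Hatch length per layer = 8070 / 0.19 = 42473.7 mm.
Laser time per layer = 42473.7 / 5970 = 7.1145 s.
Time per layer = 7.1145 + 9.89, so 17.0045 s.
691 layers × 17.0045 s/layer = 11750.1095 s, i.e. 3.26 hours.

3.26 hours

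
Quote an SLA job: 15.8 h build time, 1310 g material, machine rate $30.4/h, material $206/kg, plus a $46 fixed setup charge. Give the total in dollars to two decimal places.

Time charge: 30.4 × 15.8 → $480.32.
Material charge: 206 × 1310/1000 → $269.86.
Total = 480.32 + 269.86 + 46 = $796.18.

$796.18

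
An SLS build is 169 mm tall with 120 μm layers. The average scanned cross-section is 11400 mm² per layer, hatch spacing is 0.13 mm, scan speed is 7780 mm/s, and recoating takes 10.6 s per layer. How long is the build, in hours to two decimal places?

8.56 hours

Number of layers: 169 / 0.12 → 1409 (rounded up).
Scan path per layer: 11400 / 0.13 → 87692.3 mm.
Scan time per layer = 87692.3 / 7780, so 11.2715 s.
Layer cycle = 11.2715 + 10.6 = 21.8715 s.
Total: 1409 × 21.8715 s = 30816.9435 s → 8.56 hours.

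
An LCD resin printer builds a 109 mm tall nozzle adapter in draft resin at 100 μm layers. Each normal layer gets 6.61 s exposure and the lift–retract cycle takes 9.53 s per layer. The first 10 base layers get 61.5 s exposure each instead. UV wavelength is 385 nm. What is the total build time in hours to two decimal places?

Layers = ⌈109/0.1⌉ = 1090.
Burn-in layers = 10 × (61.5 + 9.53), so 710.3 s.
Regular layers = 1080 × (6.61 + 9.53) = 17431.2 s.
Total = 710.3 + 17431.2 = 18141.5 s = 5.04 hours.

5.04 hours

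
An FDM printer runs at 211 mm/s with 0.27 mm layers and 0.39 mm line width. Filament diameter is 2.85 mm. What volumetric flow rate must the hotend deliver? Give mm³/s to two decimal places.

22.22

Extrusion cross-section = 0.27 × 0.39, so 0.1053 mm².
Volumetric flow = 211 × 0.1053 = 22.22 mm³/s.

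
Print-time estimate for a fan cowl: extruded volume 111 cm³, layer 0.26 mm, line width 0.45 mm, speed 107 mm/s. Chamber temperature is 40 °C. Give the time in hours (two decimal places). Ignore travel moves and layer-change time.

Bead cross-section = 0.26 × 0.45, so 0.117 mm².
Path length: 111000 mm³ / 0.117 mm² → 948717.9 mm.
Time extruding = 948717.9 / 107, so 8866.5 s.
That's 8866.5 s → 2.46 hours.

2.46 hours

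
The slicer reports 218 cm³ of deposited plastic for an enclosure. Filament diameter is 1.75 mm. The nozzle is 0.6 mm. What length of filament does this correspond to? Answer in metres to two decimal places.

90.63 m

A = π r² = π × 0.875² = 2.4053 mm².
L = 218000 mm³ / 2.4053 mm² = 90633.19 mm, i.e. 90.63 m.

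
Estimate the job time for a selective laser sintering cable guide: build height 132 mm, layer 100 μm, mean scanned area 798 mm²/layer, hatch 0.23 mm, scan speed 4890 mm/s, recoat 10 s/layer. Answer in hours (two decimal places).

3.93 hours

Layer count = ceil(132 / 0.1) = 1320.
Per-layer scan distance = 798 / 0.23, so 3469.6 mm.
Scan time per layer = 3469.6 / 4890 = 0.7095 s.
Time per layer: 0.7095 + 10 → 10.7095 s.
Build time = 1320 × 10.7095 = 14136.54 s = 3.93 hours.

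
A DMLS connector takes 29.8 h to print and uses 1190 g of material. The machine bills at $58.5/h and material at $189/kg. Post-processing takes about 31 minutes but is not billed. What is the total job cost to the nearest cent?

Machine cost: 58.5 × 29.8 → $1743.30.
Material charge: 189 × 1190/1000 → $224.91.
Total = 1743.30 + 224.91 = $1968.21.

$1968.21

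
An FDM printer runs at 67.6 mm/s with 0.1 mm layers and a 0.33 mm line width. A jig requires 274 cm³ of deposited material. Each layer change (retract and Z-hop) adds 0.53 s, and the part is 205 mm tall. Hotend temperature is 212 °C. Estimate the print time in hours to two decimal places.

34.42 hours

Bead cross-section: 0.1 × 0.33 → 0.033 mm².
Total extruded path = 274000/0.033 = 8303030.3 mm.
Extrusion time = 8303030.3 / 67.6, so 122825.9 s.
Layer count = ceil(205 / 0.1) = 2050.
Non-print overhead = 2050 × 0.53, so 1086.5 s.
Altogether 122825.9 + 1086.5 = 123912.4 s, i.e. 34.42 hours.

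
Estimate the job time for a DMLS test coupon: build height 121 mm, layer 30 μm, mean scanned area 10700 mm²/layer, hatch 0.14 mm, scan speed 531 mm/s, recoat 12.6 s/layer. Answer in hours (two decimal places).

175.40 hours

Layers = ⌈121/0.03⌉ = 4034.
Scan path per layer = 10700 / 0.14, so 76428.6 mm.
Scan time per layer: 76428.6 / 531 → 143.9333 s.
Per-layer time: 143.9333 + 12.6 → 156.5333 s.
Total: 4034 × 156.5333 s = 631455.3322 s → 175.40 hours.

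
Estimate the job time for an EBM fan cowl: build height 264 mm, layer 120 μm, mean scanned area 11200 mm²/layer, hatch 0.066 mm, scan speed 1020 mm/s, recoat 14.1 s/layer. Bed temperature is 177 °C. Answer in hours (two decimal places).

Number of layers: 264 / 0.12 → 2200 (rounded up).
Per-layer scan distance: 11200 / 0.066 → 169697 mm.
Beam time per layer: 169697 / 1020 → 166.3696 s.
Layer cycle: 166.3696 + 14.1 → 180.4696 s.
Total: 2200 × 180.4696 s = 397033.12 s → 110.29 hours.

110.29 hours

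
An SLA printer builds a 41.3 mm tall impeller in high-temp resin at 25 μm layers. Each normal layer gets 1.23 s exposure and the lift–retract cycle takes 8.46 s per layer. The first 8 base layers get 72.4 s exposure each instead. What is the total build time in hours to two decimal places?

Layer count = ceil(41.3 / 0.025) = 1652.
Bottom layers: 8 × (72.4 + 8.46) → 646.88 s.
Regular layers = 1644 × (1.23 + 8.46), so 15930.36 s.
Sum: 646.88 + 15930.36 = 16577.24 s → 4.60 hours.

4.60 hours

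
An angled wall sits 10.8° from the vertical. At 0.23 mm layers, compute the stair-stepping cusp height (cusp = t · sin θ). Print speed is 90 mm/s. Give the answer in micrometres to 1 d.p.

sin(10.8°) = 0.1874, so cusp = 0.23 × 0.1874 = 0.043102 mm → 43.1 μm.

43.1 μm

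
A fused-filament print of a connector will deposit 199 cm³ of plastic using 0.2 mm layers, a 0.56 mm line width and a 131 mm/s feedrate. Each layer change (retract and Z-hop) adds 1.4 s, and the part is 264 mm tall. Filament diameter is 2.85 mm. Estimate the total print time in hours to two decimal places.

Extrusion cross-section: 0.2 × 0.56 → 0.112 mm².
Toolpath length = 199 cm³ / 0.112 mm² = 199000 / 0.112 = 1776785.7 mm.
Print-move time = 1776785.7 / 131 = 13563.2 s.
Number of layers: 264 / 0.2 → 1320 (rounded up).
Non-print overhead = 1320 × 1.4 = 1848 s.
Total = 13563.2 + 1848 = 15411.2 s = 4.28 hours.

4.28 hours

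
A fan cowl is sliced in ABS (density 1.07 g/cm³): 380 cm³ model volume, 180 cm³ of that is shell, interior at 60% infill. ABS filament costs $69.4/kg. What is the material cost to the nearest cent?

Interior volume = 380 − 180, so 200 cm³.
Deposited infill = 0.60 × 200, so 120 cm³.
Total extruded = 180 + 120, so 300 cm³.
Mass: 300 × 1.07 → 321 g.
At $69.4/kg: 321/1000 × 69.4 = $22.28.

$22.28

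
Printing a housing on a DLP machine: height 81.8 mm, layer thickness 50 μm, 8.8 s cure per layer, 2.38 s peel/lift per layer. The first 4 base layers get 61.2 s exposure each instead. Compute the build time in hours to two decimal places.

Layer count = ceil(81.8 / 0.05) = 1636.
Base layers: 4 × (61.2 + 2.38) → 254.32 s.
Normal layers = 1632 × (8.8 + 2.38), so 18245.76 s.
Sum: 254.32 + 18245.76 = 18500.08 s → 5.14 hours.

5.14 hours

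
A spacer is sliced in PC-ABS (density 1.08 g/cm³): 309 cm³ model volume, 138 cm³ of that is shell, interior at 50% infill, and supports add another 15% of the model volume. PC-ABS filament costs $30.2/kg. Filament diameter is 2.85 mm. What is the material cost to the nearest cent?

$8.80

Volume inside the shell = 309 − 138, so 171 cm³.
Deposited infill: 0.50 × 171 → 85.5 cm³.
Support: 0.15 × 309 → 46.35 cm³.
Deposited volume = 138 + 85.5 + 46.35 = 269.85 cm³.
Mass: 269.85 × 1.08 → 291.438 g.
At $30.2/kg: 291.438/1000 × 30.2 = $8.80.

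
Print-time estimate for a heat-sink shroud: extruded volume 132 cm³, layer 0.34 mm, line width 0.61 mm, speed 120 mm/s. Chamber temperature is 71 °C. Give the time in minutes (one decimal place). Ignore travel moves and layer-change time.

Line area = 0.34 × 0.61 = 0.2074 mm².
Toolpath length = 132 cm³ / 0.2074 mm² = 132000 / 0.2074 = 636451.3 mm.
Extrusion time = 636451.3 / 120 = 5303.8 s.
5303.8 s = 88.4 minutes.

88.4 minutes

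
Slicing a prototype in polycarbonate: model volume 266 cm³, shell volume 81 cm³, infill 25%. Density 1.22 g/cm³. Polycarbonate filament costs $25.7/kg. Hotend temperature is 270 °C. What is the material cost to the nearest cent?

$3.99

Volume inside the shell = 266 − 81 = 185 cm³.
Deposited infill = 0.25 × 185, so 46.25 cm³.
Total printed volume: 81 + 46.25 → 127.25 cm³.
Mass = 127.25 × 1.22 = 155.245 g.
Cost = 155.245 g / 1000 × $25.7/kg = $3.99.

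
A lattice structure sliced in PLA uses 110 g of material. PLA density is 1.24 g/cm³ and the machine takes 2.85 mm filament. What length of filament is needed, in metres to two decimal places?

13.91 m

Extruded volume: 110/1.24 = 88.7097 cm³ (88709.7 mm³).
Filament cross-section = π × (2.85/2)² = 6.3794 mm².
L = V/A = 88709.7/6.3794 = 13905.65 mm → 13.91 m.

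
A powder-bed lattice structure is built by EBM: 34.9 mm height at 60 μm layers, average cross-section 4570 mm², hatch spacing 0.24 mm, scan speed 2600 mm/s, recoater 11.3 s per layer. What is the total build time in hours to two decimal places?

Layer count = ceil(34.9 / 0.06) = 582.
Hatch length per layer = 4570 / 0.24, so 19041.7 mm.
Beam time per layer = 19041.7 / 2600 = 7.3237 s.
Time per layer: 7.3237 + 11.3 → 18.6237 s.
582 layers × 18.6237 s/layer = 10838.9934 s, i.e. 3.01 hours.

3.01 hours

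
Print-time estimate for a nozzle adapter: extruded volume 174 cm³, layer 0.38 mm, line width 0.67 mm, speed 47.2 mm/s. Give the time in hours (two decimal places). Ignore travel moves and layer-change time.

4.02 hours

Extrusion cross-section = 0.38 × 0.67, so 0.2546 mm².
Path length: 174000 mm³ / 0.2546 mm² → 683425 mm.
Extrusion time = 683425 / 47.2, so 14479.3 s.
In the requested units: 14479.3 s = 4.02 hours.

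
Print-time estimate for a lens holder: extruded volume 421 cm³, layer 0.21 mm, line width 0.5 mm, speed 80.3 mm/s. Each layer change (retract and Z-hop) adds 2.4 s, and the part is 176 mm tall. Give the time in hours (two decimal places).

Line area: 0.21 × 0.5 → 0.105 mm².
Toolpath length = 421 cm³ / 0.105 mm² = 421000 / 0.105 = 4009523.8 mm.
Extrusion time: 4009523.8 / 80.3 → 49931.8 s.
Layers = ⌈176/0.21⌉ = 839.
Z-hop total = 839 × 2.4, so 2013.6 s.
Altogether 49931.8 + 2013.6 = 51945.4 s, i.e. 14.43 hours.

14.43 hours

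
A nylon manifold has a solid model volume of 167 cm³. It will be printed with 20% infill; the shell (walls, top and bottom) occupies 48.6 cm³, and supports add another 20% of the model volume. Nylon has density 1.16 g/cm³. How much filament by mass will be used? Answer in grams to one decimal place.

122.6 g

Interior volume: 167 − 48.6 → 118.4 cm³.
Infill volume = 0.20 × 118.4 = 23.68 cm³.
Support = 0.20 × 167 = 33.4 cm³.
Total extruded: 48.6 + 23.68 + 33.4 → 105.68 cm³.
Mass = 105.68 × 1.16, so 122.5888 g.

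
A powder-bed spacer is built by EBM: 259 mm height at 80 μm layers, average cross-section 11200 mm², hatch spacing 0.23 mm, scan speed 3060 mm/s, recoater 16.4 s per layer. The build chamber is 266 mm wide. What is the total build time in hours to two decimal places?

Layers = ⌈259/0.08⌉ = 3238.
Per-layer scan distance = 11200 / 0.23, so 48695.7 mm.
Beam time per layer = 48695.7 / 3060, so 15.9136 s.
Time per layer = 15.9136 + 16.4, so 32.3136 s.
3238 layers × 32.3136 s/layer = 104631.4368 s, i.e. 29.06 hours.

29.06 hours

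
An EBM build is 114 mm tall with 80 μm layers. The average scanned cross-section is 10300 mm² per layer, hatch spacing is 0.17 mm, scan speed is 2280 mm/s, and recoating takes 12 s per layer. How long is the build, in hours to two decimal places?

15.27 hours

Layers = ⌈114/0.08⌉ = 1425.
Hatch length per layer = 10300 / 0.17 = 60588.2 mm.
Scan time per layer = 60588.2 / 2280, so 26.5738 s.
Layer cycle = 26.5738 + 12 = 38.5738 s.
1425 layers × 38.5738 s/layer = 54967.665 s, i.e. 15.27 hours.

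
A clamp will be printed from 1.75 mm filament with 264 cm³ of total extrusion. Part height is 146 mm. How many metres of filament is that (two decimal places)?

109.76 m

Filament cross-section = π × (1.75/2)² = 2.4053 mm².
Length = 264 cm³ / 2.4053 mm² = 264000 / 2.4053 = 109757.62 mm = 109.76 m.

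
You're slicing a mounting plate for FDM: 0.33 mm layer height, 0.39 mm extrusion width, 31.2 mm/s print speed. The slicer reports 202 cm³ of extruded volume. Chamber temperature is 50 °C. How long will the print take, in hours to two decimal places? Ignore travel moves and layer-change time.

13.97 hours

Bead cross-section = 0.33 × 0.39 = 0.1287 mm².
Path length: 202000 mm³ / 0.1287 mm² → 1569541.6 mm.
Extrusion time = 1569541.6 / 31.2 = 50305.8 s.
In the requested units: 50305.8 s = 13.97 hours.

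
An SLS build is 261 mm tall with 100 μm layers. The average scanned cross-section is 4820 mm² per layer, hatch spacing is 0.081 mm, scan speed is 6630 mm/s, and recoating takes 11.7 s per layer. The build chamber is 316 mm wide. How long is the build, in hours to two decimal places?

14.99 hours

Number of layers: 261 / 0.1 → 2610 (rounded up).
Hatch length per layer = 4820 / 0.081 = 59506.2 mm.
Scan time per layer: 59506.2 / 6630 → 8.9753 s.
Time per layer: 8.9753 + 11.7 → 20.6753 s.
2610 layers × 20.6753 s/layer = 53962.533 s, i.e. 14.99 hours.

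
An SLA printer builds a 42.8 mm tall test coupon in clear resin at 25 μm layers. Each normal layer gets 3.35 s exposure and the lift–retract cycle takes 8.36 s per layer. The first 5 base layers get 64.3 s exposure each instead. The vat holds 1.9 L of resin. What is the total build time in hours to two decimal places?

5.65 hours

Number of layers: 42.8 / 0.025 → 1712 (rounded up).
Base layers = 5 × (64.3 + 8.36) = 363.3 s.
Normal layers = 1707 × (3.35 + 8.36) = 19988.97 s.
Sum: 363.3 + 19988.97 = 20352.27 s → 5.65 hours.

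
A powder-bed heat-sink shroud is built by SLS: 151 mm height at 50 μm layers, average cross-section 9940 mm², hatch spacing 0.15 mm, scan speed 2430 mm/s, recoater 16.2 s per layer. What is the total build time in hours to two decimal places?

36.47 hours

Layers = ⌈151/0.05⌉ = 3020.
Per-layer scan distance: 9940 / 0.15 → 66266.7 mm.
Scan time per layer: 66266.7 / 2430 → 27.2702 s.
Layer cycle = 27.2702 + 16.2 = 43.4702 s.
Build time = 3020 × 43.4702 = 131280.004 s = 36.47 hours.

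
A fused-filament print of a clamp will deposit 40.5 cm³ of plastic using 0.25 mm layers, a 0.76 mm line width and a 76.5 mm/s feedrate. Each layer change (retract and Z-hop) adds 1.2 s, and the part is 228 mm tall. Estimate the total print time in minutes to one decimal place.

64.7 minutes

Line area: 0.25 × 0.76 → 0.19 mm².
Total extruded path = 40500/0.19 = 213157.9 mm.
Time extruding = 213157.9 / 76.5 = 2786.4 s.
Layers = ⌈228/0.25⌉ = 912.
Non-print overhead: 912 × 1.2 → 1094.4 s.
Total = 2786.4 + 1094.4 = 3880.8 s = 64.7 minutes.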